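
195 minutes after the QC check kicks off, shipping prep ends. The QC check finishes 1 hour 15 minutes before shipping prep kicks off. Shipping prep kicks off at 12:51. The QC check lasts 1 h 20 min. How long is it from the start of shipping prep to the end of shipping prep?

40 minutes

The QC check ends at 12:51 − 75 min = 11:36.
The QC check starts at 11:36 − 80 min = 10:16.
Shipping prep ends at 10:16 + 195 min = 13:31.
From 12:51 to 13:31 is 40 minutes.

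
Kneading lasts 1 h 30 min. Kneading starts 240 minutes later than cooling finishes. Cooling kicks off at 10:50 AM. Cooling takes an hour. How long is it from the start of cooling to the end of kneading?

6 h 30 min

Cooling ends at 10:50 AM + 60 min = 11:50 AM.
Kneading starts at 11:50 AM + 240 min = 3:50 PM.
Kneading ends at 3:50 PM + 90 min = 5:20 PM.
From 10:50 AM to 5:20 PM is 6 h 30 min.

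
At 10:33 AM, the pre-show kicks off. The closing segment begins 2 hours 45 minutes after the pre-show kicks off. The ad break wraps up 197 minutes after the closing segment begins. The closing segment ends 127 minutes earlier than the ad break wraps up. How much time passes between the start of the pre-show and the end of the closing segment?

235 minutes

The closing segment starts at 10:33 AM + 165 min = 1:18 PM.
The ad break ends at 1:18 PM + 197 min = 4:35 PM.
The closing segment ends at 4:35 PM − 127 min = 2:28 PM.
From 10:33 AM to 2:28 PM is 235 minutes.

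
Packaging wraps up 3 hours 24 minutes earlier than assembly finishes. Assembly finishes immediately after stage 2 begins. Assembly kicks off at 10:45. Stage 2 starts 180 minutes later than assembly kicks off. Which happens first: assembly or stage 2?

Stage 2 starts at 10:45 + 180 min = 13:45.
Assembly starts at 10:45 and stage 2 starts at 13:45, so assembly is first.

assembly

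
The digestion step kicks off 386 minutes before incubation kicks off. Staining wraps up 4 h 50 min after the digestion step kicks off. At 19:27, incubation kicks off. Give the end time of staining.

17:51

The digestion step starts at 19:27 − 386 min = 13:01.
Staining ends at 13:01 + 290 min = 17:51.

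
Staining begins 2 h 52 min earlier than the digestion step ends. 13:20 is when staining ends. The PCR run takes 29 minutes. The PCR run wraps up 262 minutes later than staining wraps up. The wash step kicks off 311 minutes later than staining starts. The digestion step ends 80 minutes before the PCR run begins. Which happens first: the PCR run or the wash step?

the PCR run

The PCR run ends at 13:20 + 262 min = 17:42.
The PCR run starts at 17:42 − 29 min = 17:13.
The digestion step ends at 17:13 − 80 min = 15:53.
Staining starts at 15:53 − 172 min = 13:01.
The wash step starts at 13:01 + 311 min = 18:12.
The PCR run starts at 17:13 and the wash step starts at 18:12, so the PCR run is first.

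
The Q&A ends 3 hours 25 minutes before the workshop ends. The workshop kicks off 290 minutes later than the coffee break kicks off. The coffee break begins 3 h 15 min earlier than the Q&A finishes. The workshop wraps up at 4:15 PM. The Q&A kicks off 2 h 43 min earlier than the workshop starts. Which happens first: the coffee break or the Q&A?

the coffee break

The Q&A ends at 4:15 PM − 205 min = 12:50 PM.
The coffee break starts at 12:50 PM − 195 min = 9:35 AM.
The workshop starts at 9:35 AM + 290 min = 2:25 PM.
The Q&A starts at 2:25 PM − 163 min = 11:42 AM.
The coffee break starts at 9:35 AM and the Q&A starts at 11:42 AM, so the coffee break is first.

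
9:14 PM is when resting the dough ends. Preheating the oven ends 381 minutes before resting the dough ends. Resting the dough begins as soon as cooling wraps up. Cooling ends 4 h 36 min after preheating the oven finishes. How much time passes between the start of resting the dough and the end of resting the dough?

1 h 45 min

Preheating the oven ends at 9:14 PM − 381 min = 2:53 PM.
Cooling ends at 2:53 PM + 276 min = 7:29 PM.
So resting the dough starts at 7:29 PM.
From 7:29 PM to 9:14 PM is 1 h 45 min.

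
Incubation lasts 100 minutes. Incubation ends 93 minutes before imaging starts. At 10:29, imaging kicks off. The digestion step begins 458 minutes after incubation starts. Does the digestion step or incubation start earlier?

Incubation ends at 10:29 − 93 min = 08:56.
Incubation starts at 08:56 − 100 min = 07:16.
The digestion step starts at 07:16 + 458 min = 14:54.
The digestion step starts at 14:54 and incubation starts at 07:16, so incubation is first.

incubation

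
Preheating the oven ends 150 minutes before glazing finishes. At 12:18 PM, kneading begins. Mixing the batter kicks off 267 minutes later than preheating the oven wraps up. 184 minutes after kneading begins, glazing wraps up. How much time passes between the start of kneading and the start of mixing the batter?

301 minutes

Glazing ends at 12:18 PM + 184 min = 3:22 PM.
Preheating the oven ends at 3:22 PM − 150 min = 12:52 PM.
Mixing the batter starts at 12:52 PM + 267 min = 5:19 PM.
From 12:18 PM to 5:19 PM is 301 minutes.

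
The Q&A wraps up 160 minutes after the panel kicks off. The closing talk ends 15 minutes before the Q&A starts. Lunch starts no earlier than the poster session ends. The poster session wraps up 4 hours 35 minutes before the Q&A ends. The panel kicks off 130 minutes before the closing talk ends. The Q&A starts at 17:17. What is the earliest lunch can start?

The closing talk ends at 17:17 − 15 min = 17:02.
The panel starts at 17:02 − 130 min = 14:52.
The Q&A ends at 14:52 + 160 min = 17:32.
The poster session ends at 17:32 − 275 min = 12:57.
Lunch is bounded by the poster session, so the earliest it can start is 12:57.

12:57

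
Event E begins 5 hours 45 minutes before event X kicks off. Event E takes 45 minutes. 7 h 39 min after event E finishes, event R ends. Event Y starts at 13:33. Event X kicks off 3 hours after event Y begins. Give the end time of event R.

19:12

Event X starts at 13:33 + 180 min = 16:33.
Event E starts at 16:33 − 345 min = 10:48.
Event E ends at 10:48 + 45 min = 11:33.
Event R ends at 11:33 + 459 min = 19:12.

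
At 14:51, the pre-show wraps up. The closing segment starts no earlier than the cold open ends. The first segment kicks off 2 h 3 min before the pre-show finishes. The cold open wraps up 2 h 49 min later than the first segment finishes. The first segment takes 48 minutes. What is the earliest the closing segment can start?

16:25

The first segment starts at 14:51 − 123 min = 12:48.
The first segment ends at 12:48 + 48 min = 13:36.
The cold open ends at 13:36 + 169 min = 16:25.
The closing segment is bounded by the cold open, so the earliest it can start is 16:25.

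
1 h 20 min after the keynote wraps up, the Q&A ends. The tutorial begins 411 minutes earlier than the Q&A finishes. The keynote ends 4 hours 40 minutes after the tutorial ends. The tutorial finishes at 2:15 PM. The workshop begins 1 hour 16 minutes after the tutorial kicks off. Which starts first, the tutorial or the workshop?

The keynote ends at 2:15 PM + 280 min = 6:55 PM.
The Q&A ends at 6:55 PM + 80 min = 8:15 PM.
The tutorial starts at 8:15 PM − 411 min = 1:24 PM.
The workshop starts at 1:24 PM + 76 min = 2:40 PM.
The tutorial starts at 1:24 PM and the workshop starts at 2:40 PM, so the tutorial is first.

the tutorial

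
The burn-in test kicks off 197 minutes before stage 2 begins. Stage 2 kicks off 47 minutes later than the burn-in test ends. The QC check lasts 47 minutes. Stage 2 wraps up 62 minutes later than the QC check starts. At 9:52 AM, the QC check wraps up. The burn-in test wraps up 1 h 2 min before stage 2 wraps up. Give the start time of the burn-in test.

6:35 AM

The QC check starts at 9:52 AM − 47 min = 9:05 AM.
Stage 2 ends at 9:05 AM + 62 min = 10:07 AM.
The burn-in test ends at 10:07 AM − 62 min = 9:05 AM.
Stage 2 starts at 9:05 AM + 47 min = 9:52 AM.
The burn-in test starts at 9:52 AM − 197 min = 6:35 AM.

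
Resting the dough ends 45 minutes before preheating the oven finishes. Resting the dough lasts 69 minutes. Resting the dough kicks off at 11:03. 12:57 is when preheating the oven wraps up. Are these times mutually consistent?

Yes

Resting the dough ends at 12:57 − 45 min = 12:12.
Resting the dough starts at 12:12 − 69 min = 11:03.
That matches the stated 11:03, so the schedule is consistent.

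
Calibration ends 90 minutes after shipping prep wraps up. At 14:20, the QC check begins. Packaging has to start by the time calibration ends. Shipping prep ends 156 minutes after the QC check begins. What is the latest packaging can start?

18:26

Shipping prep ends at 14:20 + 156 min = 16:56.
Calibration ends at 16:56 + 90 min = 18:26.
Packaging is bounded by calibration, so the latest it can start is 18:26.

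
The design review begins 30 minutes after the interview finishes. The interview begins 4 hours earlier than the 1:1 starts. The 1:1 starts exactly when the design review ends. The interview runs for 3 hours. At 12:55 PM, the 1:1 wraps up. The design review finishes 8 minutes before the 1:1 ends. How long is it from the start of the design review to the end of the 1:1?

38 minutes

The design review ends at 12:55 PM − 8 min = 12:47 PM.
So the 1:1 starts at 12:47 PM.
The interview starts at 12:47 PM − 240 min = 8:47 AM.
The interview ends at 8:47 AM + 180 min = 11:47 AM.
The design review starts at 11:47 AM + 30 min = 12:17 PM.
From 12:17 PM to 12:55 PM is 38 minutes.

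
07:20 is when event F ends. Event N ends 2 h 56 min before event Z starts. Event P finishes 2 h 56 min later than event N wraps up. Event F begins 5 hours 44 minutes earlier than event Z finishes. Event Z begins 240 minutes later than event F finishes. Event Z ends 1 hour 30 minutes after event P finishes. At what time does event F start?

Event Z starts at 07:20 + 240 min = 11:20.
Event N ends at 11:20 − 176 min = 08:24.
Event P ends at 08:24 + 176 min = 11:20.
Event Z ends at 11:20 + 90 min = 12:50.
Event F starts at 12:50 − 344 min = 07:06.

07:06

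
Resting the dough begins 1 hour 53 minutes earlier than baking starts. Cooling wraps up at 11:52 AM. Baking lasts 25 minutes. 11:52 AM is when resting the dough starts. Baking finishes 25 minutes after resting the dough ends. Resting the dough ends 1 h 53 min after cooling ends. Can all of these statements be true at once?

Resting the dough ends at 11:52 AM + 113 min = 1:45 PM.
Baking ends at 1:45 PM + 25 min = 2:10 PM.
Baking starts at 2:10 PM − 25 min = 1:45 PM.
Resting the dough starts at 1:45 PM − 113 min = 11:52 AM.
That matches the stated 11:52 AM, so the schedule is consistent.

Yes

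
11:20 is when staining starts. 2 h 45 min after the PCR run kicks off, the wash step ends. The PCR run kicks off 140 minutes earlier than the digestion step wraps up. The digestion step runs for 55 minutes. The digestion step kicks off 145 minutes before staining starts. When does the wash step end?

The digestion step starts at 11:20 − 145 min = 08:55.
The digestion step ends at 08:55 + 55 min = 09:50.
The PCR run starts at 09:50 − 140 min = 07:30.
The wash step ends at 07:30 + 165 min = 10:15.

10:15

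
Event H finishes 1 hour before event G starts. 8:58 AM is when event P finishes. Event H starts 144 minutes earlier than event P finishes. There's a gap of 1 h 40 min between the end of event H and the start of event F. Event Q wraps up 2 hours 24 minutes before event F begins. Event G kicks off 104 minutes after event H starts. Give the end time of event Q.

6:34 AM

Event H starts at 8:58 AM − 144 min = 6:34 AM.
Event G starts at 6:34 AM + 104 min = 8:18 AM.
Event H ends at 8:18 AM − 60 min = 7:18 AM.
Event F starts at 7:18 AM + 100 min = 8:58 AM.
Event Q ends at 8:58 AM − 144 min = 6:34 AM.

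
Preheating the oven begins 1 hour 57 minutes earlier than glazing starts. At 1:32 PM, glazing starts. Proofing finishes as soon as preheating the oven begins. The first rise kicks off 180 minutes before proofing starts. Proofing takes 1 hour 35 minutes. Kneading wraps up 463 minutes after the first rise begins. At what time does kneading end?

2:43 PM

Preheating the oven starts at 1:32 PM − 117 min = 11:35 AM.
So proofing ends at 11:35 AM.
Proofing starts at 11:35 AM − 95 min = 10:00 AM.
The first rise starts at 10:00 AM − 180 min = 7:00 AM.
Kneading ends at 7:00 AM + 463 min = 2:43 PM.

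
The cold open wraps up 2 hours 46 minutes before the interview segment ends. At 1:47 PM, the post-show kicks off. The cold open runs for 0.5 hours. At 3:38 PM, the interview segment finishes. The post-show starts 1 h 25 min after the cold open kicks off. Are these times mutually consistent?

The cold open ends at 3:38 PM − 166 min = 12:52 PM.
The cold open starts at 12:52 PM − 30 min = 12:22 PM.
The post-show starts at 12:22 PM + 85 min = 1:47 PM.
That matches the stated 1:47 PM, so the schedule is consistent.

Yes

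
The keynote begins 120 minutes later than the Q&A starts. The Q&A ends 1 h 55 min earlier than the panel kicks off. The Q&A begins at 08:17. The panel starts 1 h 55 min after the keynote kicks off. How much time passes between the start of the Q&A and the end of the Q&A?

The keynote starts at 08:17 + 120 min = 10:17.
The panel starts at 10:17 + 115 min = 12:12.
The Q&A ends at 12:12 − 115 min = 10:17.
From 08:17 to 10:17 is two hours.

two hours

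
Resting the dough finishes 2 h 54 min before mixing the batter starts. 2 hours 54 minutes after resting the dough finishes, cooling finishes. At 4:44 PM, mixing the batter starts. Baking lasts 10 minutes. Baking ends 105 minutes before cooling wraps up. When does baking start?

2:49 PM

Resting the dough ends at 4:44 PM − 174 min = 1:50 PM.
Cooling ends at 1:50 PM + 174 min = 4:44 PM.
Baking ends at 4:44 PM − 105 min = 2:59 PM.
Baking starts at 2:59 PM − 10 min = 2:49 PM.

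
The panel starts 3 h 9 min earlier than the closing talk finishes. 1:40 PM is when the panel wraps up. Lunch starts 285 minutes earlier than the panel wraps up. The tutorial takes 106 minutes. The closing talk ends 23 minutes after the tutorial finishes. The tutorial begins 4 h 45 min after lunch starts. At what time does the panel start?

12:40 PM

Lunch starts at 1:40 PM − 285 min = 8:55 AM.
The tutorial starts at 8:55 AM + 285 min = 1:40 PM.
The tutorial ends at 1:40 PM + 106 min = 3:26 PM.
The closing talk ends at 3:26 PM + 23 min = 3:49 PM.
The panel starts at 3:49 PM − 189 min = 12:40 PM.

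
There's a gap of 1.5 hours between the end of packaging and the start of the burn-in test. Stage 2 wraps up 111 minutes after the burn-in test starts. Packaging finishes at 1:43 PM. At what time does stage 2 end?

The burn-in test starts at 1:43 PM + 90 min = 3:13 PM.
Stage 2 ends at 3:13 PM + 111 min = 5:04 PM.

5:04 PM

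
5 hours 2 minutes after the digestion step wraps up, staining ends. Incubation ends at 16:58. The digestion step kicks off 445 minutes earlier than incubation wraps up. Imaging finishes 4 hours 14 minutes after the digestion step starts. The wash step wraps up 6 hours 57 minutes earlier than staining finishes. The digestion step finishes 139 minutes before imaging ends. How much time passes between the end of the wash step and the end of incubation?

7 hours 25 minutes

The digestion step starts at 16:58 − 445 min = 09:33.
Imaging ends at 09:33 + 254 min = 13:47.
The digestion step ends at 13:47 − 139 min = 11:28.
Staining ends at 11:28 + 302 min = 16:30.
The wash step ends at 16:30 − 417 min = 09:33.
From 09:33 to 16:58 is 7 hours 25 minutes.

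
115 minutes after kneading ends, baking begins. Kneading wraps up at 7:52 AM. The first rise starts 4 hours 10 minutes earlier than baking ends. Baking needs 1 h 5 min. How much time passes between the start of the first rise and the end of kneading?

70 minutes

Baking starts at 7:52 AM + 115 min = 9:47 AM.
Baking ends at 9:47 AM + 65 min = 10:52 AM.
The first rise starts at 10:52 AM − 250 min = 6:42 AM.
From 6:42 AM to 7:52 AM is 70 minutes.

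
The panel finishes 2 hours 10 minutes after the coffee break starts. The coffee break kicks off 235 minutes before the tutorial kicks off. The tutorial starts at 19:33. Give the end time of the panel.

17:48

The coffee break starts at 19:33 − 235 min = 15:38.
The panel ends at 15:38 + 130 min = 17:48.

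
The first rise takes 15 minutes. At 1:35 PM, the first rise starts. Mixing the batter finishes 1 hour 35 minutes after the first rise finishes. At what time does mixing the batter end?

3:25 PM

The first rise ends at 1:35 PM + 15 min = 1:50 PM.
Mixing the batter ends at 1:50 PM + 95 min = 3:25 PM.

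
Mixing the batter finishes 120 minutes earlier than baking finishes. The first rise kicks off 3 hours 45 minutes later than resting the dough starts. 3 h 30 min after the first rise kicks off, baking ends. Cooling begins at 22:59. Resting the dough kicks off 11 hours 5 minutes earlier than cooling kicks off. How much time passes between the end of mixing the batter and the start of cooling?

5 h 50 min

Resting the dough starts at 22:59 − 665 min = 11:54.
The first rise starts at 11:54 + 225 min = 15:39.
Baking ends at 15:39 + 210 min = 19:09.
Mixing the batter ends at 19:09 − 120 min = 17:09.
From 17:09 to 22:59 is 5 h 50 min.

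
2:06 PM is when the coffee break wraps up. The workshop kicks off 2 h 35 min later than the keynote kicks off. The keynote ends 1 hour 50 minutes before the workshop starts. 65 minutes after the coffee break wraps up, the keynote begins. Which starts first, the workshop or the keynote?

the keynote

The keynote starts at 2:06 PM + 65 min = 3:11 PM.
The workshop starts at 3:11 PM + 155 min = 5:46 PM.
The workshop starts at 5:46 PM and the keynote starts at 3:11 PM, so the keynote is first.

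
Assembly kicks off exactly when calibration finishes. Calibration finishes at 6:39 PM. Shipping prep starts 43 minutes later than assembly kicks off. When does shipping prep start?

7:22 PM

Assembly starts at 6:39 PM.
Shipping prep starts at 6:39 PM + 43 min = 7:22 PM.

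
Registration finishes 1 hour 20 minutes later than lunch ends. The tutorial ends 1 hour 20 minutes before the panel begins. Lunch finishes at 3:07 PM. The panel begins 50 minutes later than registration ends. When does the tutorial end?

3:57 PM

Registration ends at 3:07 PM + 80 min = 4:27 PM.
The panel starts at 4:27 PM + 50 min = 5:17 PM.
The tutorial ends at 5:17 PM − 80 min = 3:57 PM.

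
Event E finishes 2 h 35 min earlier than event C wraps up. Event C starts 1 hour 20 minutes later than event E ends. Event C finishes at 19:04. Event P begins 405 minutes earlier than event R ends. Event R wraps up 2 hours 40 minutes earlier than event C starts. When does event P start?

08:24

Event E ends at 19:04 − 155 min = 16:29.
Event C starts at 16:29 + 80 min = 17:49.
Event R ends at 17:49 − 160 min = 15:09.
Event P starts at 15:09 − 405 min = 08:24.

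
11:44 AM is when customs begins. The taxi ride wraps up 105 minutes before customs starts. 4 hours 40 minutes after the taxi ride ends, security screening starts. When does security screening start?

The taxi ride ends at 11:44 AM − 105 min = 9:59 AM.
Security screening starts at 9:59 AM + 280 min = 2:39 PM.

2:39 PM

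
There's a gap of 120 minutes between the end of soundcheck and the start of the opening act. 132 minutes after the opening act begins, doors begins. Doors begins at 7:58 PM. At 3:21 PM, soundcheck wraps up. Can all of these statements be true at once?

The opening act starts at 3:21 PM + 120 min = 5:21 PM.
Doors starts at 5:21 PM + 132 min = 7:33 PM.
But doors is also said to start at 7:58 PM — a 25-minute conflict.

No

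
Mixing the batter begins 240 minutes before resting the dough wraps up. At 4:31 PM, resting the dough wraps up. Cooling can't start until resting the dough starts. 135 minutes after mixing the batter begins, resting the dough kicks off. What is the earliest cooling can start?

Mixing the batter starts at 4:31 PM − 240 min = 12:31 PM.
Resting the dough starts at 12:31 PM + 135 min = 2:46 PM.
Cooling is bounded by resting the dough, so the earliest it can start is 2:46 PM.

2:46 PM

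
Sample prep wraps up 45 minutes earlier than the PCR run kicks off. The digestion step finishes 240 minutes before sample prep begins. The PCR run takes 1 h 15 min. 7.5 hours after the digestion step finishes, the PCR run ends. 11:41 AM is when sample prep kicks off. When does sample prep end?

The digestion step ends at 11:41 AM − 240 min = 7:41 AM.
The PCR run ends at 7:41 AM + 450 min = 3:11 PM.
The PCR run starts at 3:11 PM − 75 min = 1:56 PM.
Sample prep ends at 1:56 PM − 45 min = 1:11 PM.

1:11 PM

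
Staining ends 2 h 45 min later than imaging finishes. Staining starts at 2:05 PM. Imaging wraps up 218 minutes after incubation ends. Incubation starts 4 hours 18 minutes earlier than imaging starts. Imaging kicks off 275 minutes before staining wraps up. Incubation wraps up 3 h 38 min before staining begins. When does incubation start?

7:57 AM

Incubation ends at 2:05 PM − 218 min = 10:27 AM.
Imaging ends at 10:27 AM + 218 min = 2:05 PM.
Staining ends at 2:05 PM + 165 min = 4:50 PM.
Imaging starts at 4:50 PM − 275 min = 12:15 PM.
Incubation starts at 12:15 PM − 258 min = 7:57 AM.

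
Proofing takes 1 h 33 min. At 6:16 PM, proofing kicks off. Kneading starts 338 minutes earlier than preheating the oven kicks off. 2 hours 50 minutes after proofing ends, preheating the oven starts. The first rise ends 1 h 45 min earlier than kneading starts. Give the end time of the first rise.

Proofing ends at 6:16 PM + 93 min = 7:49 PM.
Preheating the oven starts at 7:49 PM + 170 min = 10:39 PM.
Kneading starts at 10:39 PM − 338 min = 5:01 PM.
The first rise ends at 5:01 PM − 105 min = 3:16 PM.

3:16 PM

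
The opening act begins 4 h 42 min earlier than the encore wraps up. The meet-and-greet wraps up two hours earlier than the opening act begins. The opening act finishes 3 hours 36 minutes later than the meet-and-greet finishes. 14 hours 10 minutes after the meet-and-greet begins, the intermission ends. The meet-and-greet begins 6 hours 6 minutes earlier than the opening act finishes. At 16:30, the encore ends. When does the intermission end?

The opening act starts at 16:30 − 282 min = 11:48.
The meet-and-greet ends at 11:48 − 120 min = 09:48.
The opening act ends at 09:48 + 216 min = 13:24.
The meet-and-greet starts at 13:24 − 366 min = 07:18.
The intermission ends at 07:18 + 850 min = 21:28.

21:28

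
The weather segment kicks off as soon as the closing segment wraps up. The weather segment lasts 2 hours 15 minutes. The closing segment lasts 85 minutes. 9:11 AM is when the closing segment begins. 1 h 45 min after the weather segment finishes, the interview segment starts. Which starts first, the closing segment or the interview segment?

the closing segment

The closing segment ends at 9:11 AM + 85 min = 10:36 AM.
So the weather segment starts at 10:36 AM.
The weather segment ends at 10:36 AM + 135 min = 12:51 PM.
The interview segment starts at 12:51 PM + 105 min = 2:36 PM.
The closing segment starts at 9:11 AM and the interview segment starts at 2:36 PM, so the closing segment is first.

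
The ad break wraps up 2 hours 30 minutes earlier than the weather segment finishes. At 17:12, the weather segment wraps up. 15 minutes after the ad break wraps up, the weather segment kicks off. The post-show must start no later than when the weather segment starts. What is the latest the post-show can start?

14:57

The ad break ends at 17:12 − 150 min = 14:42.
The weather segment starts at 14:42 + 15 min = 14:57.
The post-show is bounded by the weather segment, so the latest it can start is 14:57.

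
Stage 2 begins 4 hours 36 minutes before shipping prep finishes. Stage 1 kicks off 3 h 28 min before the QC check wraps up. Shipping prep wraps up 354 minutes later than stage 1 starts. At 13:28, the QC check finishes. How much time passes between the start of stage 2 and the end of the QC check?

2 h 10 min

Stage 1 starts at 13:28 − 208 min = 10:00.
Shipping prep ends at 10:00 + 354 min = 15:54.
Stage 2 starts at 15:54 − 276 min = 11:18.
From 11:18 to 13:28 is 2 h 10 min.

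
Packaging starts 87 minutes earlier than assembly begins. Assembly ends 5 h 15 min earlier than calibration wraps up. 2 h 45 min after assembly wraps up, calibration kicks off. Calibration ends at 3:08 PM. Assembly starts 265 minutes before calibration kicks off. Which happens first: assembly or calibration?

assembly

Assembly ends at 3:08 PM − 315 min = 9:53 AM.
Calibration starts at 9:53 AM + 165 min = 12:38 PM.
Assembly starts at 12:38 PM − 265 min = 8:13 AM.
Assembly starts at 8:13 AM and calibration starts at 12:38 PM, so assembly is first.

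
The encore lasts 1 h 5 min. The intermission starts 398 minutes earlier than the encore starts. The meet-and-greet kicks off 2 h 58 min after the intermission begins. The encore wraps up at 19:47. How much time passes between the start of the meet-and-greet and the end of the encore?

The encore starts at 19:47 − 65 min = 18:42.
The intermission starts at 18:42 − 398 min = 12:04.
The meet-and-greet starts at 12:04 + 178 min = 15:02.
From 15:02 to 19:47 is 285 minutes.

285 minutes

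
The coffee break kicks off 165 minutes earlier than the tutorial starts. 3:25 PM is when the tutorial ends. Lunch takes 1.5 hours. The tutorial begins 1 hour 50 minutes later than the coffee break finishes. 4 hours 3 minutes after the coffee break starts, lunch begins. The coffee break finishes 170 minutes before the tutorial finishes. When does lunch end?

The coffee break ends at 3:25 PM − 170 min = 12:35 PM.
The tutorial starts at 12:35 PM + 110 min = 2:25 PM.
The coffee break starts at 2:25 PM − 165 min = 11:40 AM.
Lunch starts at 11:40 AM + 243 min = 3:43 PM.
Lunch ends at 3:43 PM + 90 min = 5:13 PM.

5:13 PM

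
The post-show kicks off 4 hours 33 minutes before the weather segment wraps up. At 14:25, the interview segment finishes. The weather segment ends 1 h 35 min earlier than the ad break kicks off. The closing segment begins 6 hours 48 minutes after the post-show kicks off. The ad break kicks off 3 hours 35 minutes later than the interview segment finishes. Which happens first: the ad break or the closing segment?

The ad break starts at 14:25 + 215 min = 18:00.
The weather segment ends at 18:00 − 95 min = 16:25.
The post-show starts at 16:25 − 273 min = 11:52.
The closing segment starts at 11:52 + 408 min = 18:40.
The ad break starts at 18:00 and the closing segment starts at 18:40, so the ad break is first.

the ad break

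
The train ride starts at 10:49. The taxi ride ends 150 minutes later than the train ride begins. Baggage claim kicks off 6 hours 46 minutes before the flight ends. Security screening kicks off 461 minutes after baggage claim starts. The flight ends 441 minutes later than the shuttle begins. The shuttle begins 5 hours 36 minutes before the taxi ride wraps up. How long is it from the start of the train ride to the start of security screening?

5 h 10 min

The taxi ride ends at 10:49 + 150 min = 13:19.
The shuttle starts at 13:19 − 336 min = 07:43.
The flight ends at 07:43 + 441 min = 15:04.
Baggage claim starts at 15:04 − 406 min = 08:18.
Security screening starts at 08:18 + 461 min = 15:59.
From 10:49 to 15:59 is 5 h 10 min.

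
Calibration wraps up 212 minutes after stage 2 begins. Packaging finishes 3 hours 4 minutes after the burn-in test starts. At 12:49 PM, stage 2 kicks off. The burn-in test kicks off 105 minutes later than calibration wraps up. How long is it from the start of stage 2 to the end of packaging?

501 minutes

Calibration ends at 12:49 PM + 212 min = 4:21 PM.
The burn-in test starts at 4:21 PM + 105 min = 6:06 PM.
Packaging ends at 6:06 PM + 184 min = 9:10 PM.
From 12:49 PM to 9:10 PM is 501 minutes.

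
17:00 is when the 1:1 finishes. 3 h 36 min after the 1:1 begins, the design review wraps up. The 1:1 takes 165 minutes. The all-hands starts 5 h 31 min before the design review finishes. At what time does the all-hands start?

12:20

The 1:1 starts at 17:00 − 165 min = 14:15.
The design review ends at 14:15 + 216 min = 17:51.
The all-hands starts at 17:51 − 331 min = 12:20.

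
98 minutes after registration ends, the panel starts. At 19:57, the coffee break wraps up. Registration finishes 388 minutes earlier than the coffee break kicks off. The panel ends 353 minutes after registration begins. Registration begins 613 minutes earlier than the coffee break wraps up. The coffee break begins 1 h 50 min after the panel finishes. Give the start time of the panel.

12:37

Registration starts at 19:57 − 613 min = 09:44.
The panel ends at 09:44 + 353 min = 15:37.
The coffee break starts at 15:37 + 110 min = 17:27.
Registration ends at 17:27 − 388 min = 10:59.
The panel starts at 10:59 + 98 min = 12:37.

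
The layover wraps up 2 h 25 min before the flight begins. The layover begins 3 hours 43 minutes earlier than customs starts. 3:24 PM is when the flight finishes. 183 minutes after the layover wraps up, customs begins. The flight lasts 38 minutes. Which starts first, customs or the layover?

The flight starts at 3:24 PM − 38 min = 2:46 PM.
The layover ends at 2:46 PM − 145 min = 12:21 PM.
Customs starts at 12:21 PM + 183 min = 3:24 PM.
The layover starts at 3:24 PM − 223 min = 11:41 AM.
Customs starts at 3:24 PM and the layover starts at 11:41 AM, so the layover is first.

the layover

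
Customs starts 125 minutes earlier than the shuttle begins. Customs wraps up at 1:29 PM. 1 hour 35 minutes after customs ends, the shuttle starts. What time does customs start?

12:59 PM

The shuttle starts at 1:29 PM + 95 min = 3:04 PM.
Customs starts at 3:04 PM − 125 min = 12:59 PM.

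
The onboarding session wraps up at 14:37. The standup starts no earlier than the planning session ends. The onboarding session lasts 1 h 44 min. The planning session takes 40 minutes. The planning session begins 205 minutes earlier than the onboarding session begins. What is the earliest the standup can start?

10:08

The onboarding session starts at 14:37 − 104 min = 12:53.
The planning session starts at 12:53 − 205 min = 09:28.
The planning session ends at 09:28 + 40 min = 10:08.
The standup is bounded by the planning session, so the earliest it can start is 10:08.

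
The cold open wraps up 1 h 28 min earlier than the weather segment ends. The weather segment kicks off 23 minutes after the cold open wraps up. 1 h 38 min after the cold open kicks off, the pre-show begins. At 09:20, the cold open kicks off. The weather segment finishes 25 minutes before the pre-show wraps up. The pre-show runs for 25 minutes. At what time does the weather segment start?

The pre-show starts at 09:20 + 98 min = 10:58.
The pre-show ends at 10:58 + 25 min = 11:23.
The weather segment ends at 11:23 − 25 min = 10:58.
The cold open ends at 10:58 − 88 min = 09:30.
The weather segment starts at 09:30 + 23 min = 09:53.

09:53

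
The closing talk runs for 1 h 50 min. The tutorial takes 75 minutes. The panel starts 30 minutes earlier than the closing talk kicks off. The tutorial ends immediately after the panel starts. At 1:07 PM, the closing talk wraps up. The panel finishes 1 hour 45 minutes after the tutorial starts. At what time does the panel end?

The closing talk starts at 1:07 PM − 110 min = 11:17 AM.
The panel starts at 11:17 AM − 30 min = 10:47 AM.
So the tutorial ends at 10:47 AM.
The tutorial starts at 10:47 AM − 75 min = 9:32 AM.
The panel ends at 9:32 AM + 105 min = 11:17 AM.

11:17 AM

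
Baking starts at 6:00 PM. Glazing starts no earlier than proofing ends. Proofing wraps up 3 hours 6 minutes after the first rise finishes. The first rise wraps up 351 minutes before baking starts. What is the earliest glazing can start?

3:15 PM

The first rise ends at 6:00 PM − 351 min = 12:09 PM.
Proofing ends at 12:09 PM + 186 min = 3:15 PM.
Glazing is bounded by proofing, so the earliest it can start is 3:15 PM.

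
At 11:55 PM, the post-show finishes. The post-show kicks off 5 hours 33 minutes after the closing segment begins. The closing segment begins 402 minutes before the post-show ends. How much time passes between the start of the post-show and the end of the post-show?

The closing segment starts at 11:55 PM − 402 min = 5:13 PM.
The post-show starts at 5:13 PM + 333 min = 10:46 PM.
From 10:46 PM to 11:55 PM is 1 h 9 min.

1 h 9 min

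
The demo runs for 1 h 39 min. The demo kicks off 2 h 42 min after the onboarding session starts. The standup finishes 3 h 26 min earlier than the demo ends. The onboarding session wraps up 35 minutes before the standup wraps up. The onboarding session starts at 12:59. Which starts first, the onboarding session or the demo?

The demo starts at 12:59 + 162 min = 15:41.
The onboarding session starts at 12:59 and the demo starts at 15:41, so the onboarding session is first.

the onboarding session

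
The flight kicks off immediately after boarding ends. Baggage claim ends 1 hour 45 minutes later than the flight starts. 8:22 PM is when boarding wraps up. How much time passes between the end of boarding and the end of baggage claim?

The flight starts at 8:22 PM.
Baggage claim ends at 8:22 PM + 105 min = 10:07 PM.
From 8:22 PM to 10:07 PM is 105 minutes.

105 minutes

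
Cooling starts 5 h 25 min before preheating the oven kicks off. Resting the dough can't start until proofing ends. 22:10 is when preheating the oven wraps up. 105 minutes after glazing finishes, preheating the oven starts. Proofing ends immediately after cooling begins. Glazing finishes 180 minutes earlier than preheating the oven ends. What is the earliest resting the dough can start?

Glazing ends at 22:10 − 180 min = 19:10.
Preheating the oven starts at 19:10 + 105 min = 20:55.
Cooling starts at 20:55 − 325 min = 15:30.
So proofing ends at 15:30.
Resting the dough is bounded by proofing, so the earliest it can start is 15:30.

15:30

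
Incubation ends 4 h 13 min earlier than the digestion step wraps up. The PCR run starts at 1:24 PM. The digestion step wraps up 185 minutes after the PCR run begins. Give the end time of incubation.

The digestion step ends at 1:24 PM + 185 min = 4:29 PM.
Incubation ends at 4:29 PM − 253 min = 12:16 PM.

12:16 PM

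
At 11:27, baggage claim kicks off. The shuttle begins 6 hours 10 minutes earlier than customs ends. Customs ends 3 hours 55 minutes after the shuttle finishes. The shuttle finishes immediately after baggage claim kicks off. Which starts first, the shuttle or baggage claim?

the shuttle

The shuttle ends at 11:27.
Customs ends at 11:27 + 235 min = 15:22.
The shuttle starts at 15:22 − 370 min = 09:12.
The shuttle starts at 09:12 and baggage claim starts at 11:27, so the shuttle is first.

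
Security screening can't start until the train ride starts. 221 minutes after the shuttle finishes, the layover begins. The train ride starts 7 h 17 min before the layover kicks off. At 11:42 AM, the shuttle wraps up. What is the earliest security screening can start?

The layover starts at 11:42 AM + 221 min = 3:23 PM.
The train ride starts at 3:23 PM − 437 min = 8:06 AM.
Security screening is bounded by the train ride, so the earliest it can start is 8:06 AM.

8:06 AM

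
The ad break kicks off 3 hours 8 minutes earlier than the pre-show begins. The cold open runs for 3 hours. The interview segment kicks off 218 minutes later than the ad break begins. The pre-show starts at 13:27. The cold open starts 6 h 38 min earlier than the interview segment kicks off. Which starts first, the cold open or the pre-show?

the cold open

The ad break starts at 13:27 − 188 min = 10:19.
The interview segment starts at 10:19 + 218 min = 13:57.
The cold open starts at 13:57 − 398 min = 07:19.
The cold open starts at 07:19 and the pre-show starts at 13:27, so the cold open is first.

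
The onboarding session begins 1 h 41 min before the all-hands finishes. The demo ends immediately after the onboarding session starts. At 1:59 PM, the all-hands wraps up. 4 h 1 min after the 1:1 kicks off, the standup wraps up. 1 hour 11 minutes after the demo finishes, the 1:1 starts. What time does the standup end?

5:30 PM

The onboarding session starts at 1:59 PM − 101 min = 12:18 PM.
So the demo ends at 12:18 PM.
The 1:1 starts at 12:18 PM + 71 min = 1:29 PM.
The standup ends at 1:29 PM + 241 min = 5:30 PM.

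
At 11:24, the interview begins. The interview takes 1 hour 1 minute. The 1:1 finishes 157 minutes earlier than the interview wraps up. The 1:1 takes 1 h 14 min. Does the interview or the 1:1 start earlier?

the 1:1

The interview ends at 11:24 + 61 min = 12:25.
The 1:1 ends at 12:25 − 157 min = 09:48.
The 1:1 starts at 09:48 − 74 min = 08:34.
The interview starts at 11:24 and the 1:1 starts at 08:34, so the 1:1 is first.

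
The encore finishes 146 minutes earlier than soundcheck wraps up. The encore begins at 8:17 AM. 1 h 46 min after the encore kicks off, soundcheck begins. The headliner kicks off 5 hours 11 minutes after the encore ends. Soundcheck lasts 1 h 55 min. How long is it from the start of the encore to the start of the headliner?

386 minutes

Soundcheck starts at 8:17 AM + 106 min = 10:03 AM.
Soundcheck ends at 10:03 AM + 115 min = 11:58 AM.
The encore ends at 11:58 AM − 146 min = 9:32 AM.
The headliner starts at 9:32 AM + 311 min = 2:43 PM.
From 8:17 AM to 2:43 PM is 386 minutes.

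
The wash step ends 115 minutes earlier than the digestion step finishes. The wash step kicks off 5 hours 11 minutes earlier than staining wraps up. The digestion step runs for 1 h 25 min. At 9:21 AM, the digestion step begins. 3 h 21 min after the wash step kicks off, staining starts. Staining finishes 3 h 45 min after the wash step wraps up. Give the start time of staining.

The digestion step ends at 9:21 AM + 85 min = 10:46 AM.
The wash step ends at 10:46 AM − 115 min = 8:51 AM.
Staining ends at 8:51 AM + 225 min = 12:36 PM.
The wash step starts at 12:36 PM − 311 min = 7:25 AM.
Staining starts at 7:25 AM + 201 min = 10:46 AM.

10:46 AM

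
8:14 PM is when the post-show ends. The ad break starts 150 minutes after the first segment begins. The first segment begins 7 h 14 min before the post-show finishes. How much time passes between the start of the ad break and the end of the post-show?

The first segment starts at 8:14 PM − 434 min = 1:00 PM.
The ad break starts at 1:00 PM + 150 min = 3:30 PM.
From 3:30 PM to 8:14 PM is 4 h 44 min.

4 h 44 min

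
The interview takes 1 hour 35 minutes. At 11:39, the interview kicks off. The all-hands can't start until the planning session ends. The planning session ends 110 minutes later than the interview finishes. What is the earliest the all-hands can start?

15:04

The interview ends at 11:39 + 95 min = 13:14.
The planning session ends at 13:14 + 110 min = 15:04.
The all-hands is bounded by the planning session, so the earliest it can start is 15:04.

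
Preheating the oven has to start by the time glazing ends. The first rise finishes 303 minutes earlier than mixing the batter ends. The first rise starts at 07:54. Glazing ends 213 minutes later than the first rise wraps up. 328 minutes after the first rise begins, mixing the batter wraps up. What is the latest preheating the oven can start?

11:52

Mixing the batter ends at 07:54 + 328 min = 13:22.
The first rise ends at 13:22 − 303 min = 08:19.
Glazing ends at 08:19 + 213 min = 11:52.
Preheating the oven is bounded by glazing, so the latest it can start is 11:52.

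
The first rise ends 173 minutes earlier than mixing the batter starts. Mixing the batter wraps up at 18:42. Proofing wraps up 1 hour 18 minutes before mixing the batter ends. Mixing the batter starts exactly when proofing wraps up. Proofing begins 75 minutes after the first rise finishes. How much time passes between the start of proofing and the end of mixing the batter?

2 h 56 min

Proofing ends at 18:42 − 78 min = 17:24.
So mixing the batter starts at 17:24.
The first rise ends at 17:24 − 173 min = 14:31.
Proofing starts at 14:31 + 75 min = 15:46.
From 15:46 to 18:42 is 2 h 56 min.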